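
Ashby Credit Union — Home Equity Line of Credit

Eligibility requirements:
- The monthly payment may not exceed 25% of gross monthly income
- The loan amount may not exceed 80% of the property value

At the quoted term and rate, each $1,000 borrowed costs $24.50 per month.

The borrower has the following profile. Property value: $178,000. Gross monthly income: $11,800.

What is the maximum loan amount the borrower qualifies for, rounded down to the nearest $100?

$120,400

Payment cap: 25% × $11,800 = $2,950/month.
At $24.50 per $1,000, that supports 2,950/24.50 × 1,000 ≈ $120,408 → $120,400.
LTV cap: 80% × $178,000 = $142,400 → $142,400.
Binding constraint: payment-to-income.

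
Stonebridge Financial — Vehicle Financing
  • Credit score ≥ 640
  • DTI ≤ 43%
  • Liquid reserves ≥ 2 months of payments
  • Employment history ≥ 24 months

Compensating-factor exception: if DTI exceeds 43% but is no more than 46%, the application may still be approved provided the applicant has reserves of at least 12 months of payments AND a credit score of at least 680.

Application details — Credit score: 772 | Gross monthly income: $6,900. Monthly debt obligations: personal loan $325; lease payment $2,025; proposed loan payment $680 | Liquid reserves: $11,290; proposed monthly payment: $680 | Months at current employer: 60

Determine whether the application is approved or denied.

Credit score 772 ≥ 640 (meets base)
Total debts = (325 + 2,025 + 680) = 3,030. DTI: 3,030 ÷ 6,900 = 43.9%, over the 43% base limit.
Liquid reserves cover 11,290/680 = 16.6 months — ≥ 2 required
Employment 60 ≥ 24 months
43.9% falls in the override range (43%–46%), so the compensating-factor test applies.
Override check — reserves: 16.6 mo (ok); score: 772 (ok).
Both override conditions satisfied; DTI exception granted.

Approved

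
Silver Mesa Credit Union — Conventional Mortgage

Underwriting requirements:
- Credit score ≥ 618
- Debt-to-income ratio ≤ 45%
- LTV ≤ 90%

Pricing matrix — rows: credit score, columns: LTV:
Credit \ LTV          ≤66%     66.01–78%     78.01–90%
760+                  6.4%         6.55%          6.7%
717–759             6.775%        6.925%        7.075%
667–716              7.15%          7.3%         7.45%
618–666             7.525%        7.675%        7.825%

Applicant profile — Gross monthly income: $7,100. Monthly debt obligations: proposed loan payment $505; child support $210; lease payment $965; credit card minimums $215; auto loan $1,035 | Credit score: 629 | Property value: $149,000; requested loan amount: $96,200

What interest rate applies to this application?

Credit score 629 ≥ 618; Total monthly debts = (505 + 210 + 965 + 215 + 1,035) = 2,930. Debt-to-income = 2,930/7,100 = 41.3% — meets 45% limit
LTV = 96,200/149,000 = 64.6% ≤ 90%
Credit 629 → row 618–666; LTV 64.6% → column ≤66%. Grid cell → 7.525%.

7.525%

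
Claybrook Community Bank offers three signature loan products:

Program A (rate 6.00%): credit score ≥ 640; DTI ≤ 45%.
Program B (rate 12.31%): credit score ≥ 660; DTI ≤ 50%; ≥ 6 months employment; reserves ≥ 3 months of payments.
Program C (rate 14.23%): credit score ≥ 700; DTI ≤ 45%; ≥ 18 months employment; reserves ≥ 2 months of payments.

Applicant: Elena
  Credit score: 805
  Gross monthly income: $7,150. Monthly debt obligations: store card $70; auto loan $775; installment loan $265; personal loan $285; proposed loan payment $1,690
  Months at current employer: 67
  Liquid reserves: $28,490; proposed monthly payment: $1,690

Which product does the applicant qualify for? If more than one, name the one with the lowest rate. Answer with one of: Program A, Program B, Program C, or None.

Program A

Total debts = (70 + 775 + 265 + 285 + 1,690) = 3,085; DTI = 3,085/7,150 = 43.1%.
Reserves = 28,490/1,690 = 16.9 months.
Program A: score 805 ≥ 640; DTI 43.1% ≤ 45% → qualifies.
Program B: score 805 ≥ 660; DTI 43.1% ≤ 50%; employment 67 ≥ 6 mo; reserves 16.9 ≥ 3 mo → qualifies.
Program C: score 805 ≥ 700; DTI 43.1% ≤ 45%; employment 67 ≥ 18 mo; reserves 16.9 ≥ 2 mo → qualifies.
Qualifying: Program A, Program B, Program C. Lowest rate is 6.00% → Program A.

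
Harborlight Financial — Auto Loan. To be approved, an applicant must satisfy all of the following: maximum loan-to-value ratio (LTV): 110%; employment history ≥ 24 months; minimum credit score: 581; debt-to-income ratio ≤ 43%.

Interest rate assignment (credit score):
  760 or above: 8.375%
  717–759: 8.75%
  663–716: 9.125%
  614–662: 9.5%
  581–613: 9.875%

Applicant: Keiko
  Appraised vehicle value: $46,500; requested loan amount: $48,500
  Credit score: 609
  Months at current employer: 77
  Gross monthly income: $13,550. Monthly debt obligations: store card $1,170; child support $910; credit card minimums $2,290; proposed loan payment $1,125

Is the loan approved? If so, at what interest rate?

Credit score 609 ≥ 581 (meets minimum)
Employment 77 ≥ 24 months
Total monthly debts = (1,170 + 910 + 2,290 + 1,125) = 5,495. Debt-to-income = 5,495/13,550 = 40.6% — meets 43% limit
LTV: 48,500 ÷ 46,500 = 104.3%, within 110% cap
All requirements met. Score 609 falls in the 581–613 tier → 9.875%.

Approved at 9.875%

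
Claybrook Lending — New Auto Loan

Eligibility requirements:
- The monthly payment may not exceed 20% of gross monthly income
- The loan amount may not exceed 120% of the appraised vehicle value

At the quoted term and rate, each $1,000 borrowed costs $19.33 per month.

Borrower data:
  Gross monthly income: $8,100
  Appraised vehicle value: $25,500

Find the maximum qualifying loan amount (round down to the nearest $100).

$30,600

Payment cap: 20% × $8,100 = $1,620/month.
At $19.33 per $1,000, that supports 1,620/19.33 × 1,000 ≈ $83,807 → $83,800.
LTV cap: 120% × $25,500 = $30,600 → $30,600.
Binding constraint: loan-to-value.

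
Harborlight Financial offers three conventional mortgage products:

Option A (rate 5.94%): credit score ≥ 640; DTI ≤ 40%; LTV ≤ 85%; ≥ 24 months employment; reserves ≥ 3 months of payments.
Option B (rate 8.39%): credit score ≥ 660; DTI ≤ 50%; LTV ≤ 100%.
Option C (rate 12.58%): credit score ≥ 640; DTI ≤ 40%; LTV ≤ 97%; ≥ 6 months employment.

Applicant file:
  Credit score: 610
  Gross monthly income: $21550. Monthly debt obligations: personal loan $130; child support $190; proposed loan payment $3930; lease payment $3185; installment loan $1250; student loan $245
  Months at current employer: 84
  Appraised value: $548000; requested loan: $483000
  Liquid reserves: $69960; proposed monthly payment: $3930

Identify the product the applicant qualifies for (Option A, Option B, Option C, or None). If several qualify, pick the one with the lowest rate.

None

Total debts = (130 + 190 + 3,930 + 3,185 + 1,250 + 245) = 8,930; DTI = 8,930/21,550 = 41.4%.
LTV = 483,000/548,000 = 88.1%.
Reserves = 69,960/3,930 = 17.8 months.
Option A: score 610 < 640; DTI 41.4% > 40%; LTV 88.1% > 85%; employment 84 ≥ 24 mo; reserves 17.8 ≥ 3 mo → does not qualify.
Option B: score 610 < 660; DTI 41.4% ≤ 50%; LTV 88.1% ≤ 100% → does not qualify.
Option C: score 610 < 640; DTI 41.4% > 40%; LTV 88.1% ≤ 97%; employment 84 ≥ 6 mo → does not qualify.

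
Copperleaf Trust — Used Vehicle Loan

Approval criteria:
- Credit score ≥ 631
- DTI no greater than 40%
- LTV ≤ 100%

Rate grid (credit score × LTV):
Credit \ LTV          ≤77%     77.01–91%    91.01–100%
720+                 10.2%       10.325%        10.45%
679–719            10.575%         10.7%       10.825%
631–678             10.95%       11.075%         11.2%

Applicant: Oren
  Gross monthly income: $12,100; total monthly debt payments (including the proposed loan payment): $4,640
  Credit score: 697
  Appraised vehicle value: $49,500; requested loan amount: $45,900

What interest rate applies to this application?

10.825%

Credit score 697 ≥ 631; Debt-to-income = 4,640/12,100 = 38.3% — meets 40% limit
LTV: 45,900 ÷ 49,500 = 92.7%, within 100% cap
Score 697 is in the 679–719 band; LTV 92.7% is in the 91.01–100% band → 10.825%.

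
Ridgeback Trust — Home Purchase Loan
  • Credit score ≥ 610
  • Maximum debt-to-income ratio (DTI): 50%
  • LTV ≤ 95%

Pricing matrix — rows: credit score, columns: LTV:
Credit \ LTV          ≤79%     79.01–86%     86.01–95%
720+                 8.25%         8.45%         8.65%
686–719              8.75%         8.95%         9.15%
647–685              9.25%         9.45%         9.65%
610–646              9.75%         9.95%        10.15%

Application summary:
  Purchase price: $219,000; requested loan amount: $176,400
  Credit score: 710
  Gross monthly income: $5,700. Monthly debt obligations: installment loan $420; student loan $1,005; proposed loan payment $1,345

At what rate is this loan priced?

Credit score 710 ≥ 610; Total monthly debts = (420 + 1,005 + 1,345) = 2,770. DTI = 2,770/5,700 = 48.6% ≤ 50%
LTV = 176,400/219,000 = 80.5% ≤ 95%
Credit 710 → row 686–719; LTV 80.5% → column 79.01–86%. Grid cell → 8.95%.

8.95%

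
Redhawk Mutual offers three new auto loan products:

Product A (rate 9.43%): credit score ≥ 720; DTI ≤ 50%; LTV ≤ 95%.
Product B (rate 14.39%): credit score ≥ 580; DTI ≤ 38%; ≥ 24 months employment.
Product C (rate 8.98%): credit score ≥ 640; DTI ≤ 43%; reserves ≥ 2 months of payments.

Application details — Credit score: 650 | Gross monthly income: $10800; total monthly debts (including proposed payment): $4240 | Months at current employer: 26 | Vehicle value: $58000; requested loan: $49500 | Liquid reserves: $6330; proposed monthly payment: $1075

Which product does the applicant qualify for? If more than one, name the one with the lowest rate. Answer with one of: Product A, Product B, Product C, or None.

Product C

DTI = 4,240/10,800 = 39.3%.
LTV = 49,500/58,000 = 85.3%.
Reserves = 6,330/1,075 = 5.9 months.
Product A: score 650 < 720; DTI 39.3% ≤ 50%; LTV 85.3% ≤ 95% → does not qualify.
Product B: score 650 ≥ 580; DTI 39.3% > 38%; employment 26 ≥ 24 mo → does not qualify.
Product C: score 650 ≥ 640; DTI 39.3% ≤ 43%; reserves 5.9 ≥ 2 mo → qualifies.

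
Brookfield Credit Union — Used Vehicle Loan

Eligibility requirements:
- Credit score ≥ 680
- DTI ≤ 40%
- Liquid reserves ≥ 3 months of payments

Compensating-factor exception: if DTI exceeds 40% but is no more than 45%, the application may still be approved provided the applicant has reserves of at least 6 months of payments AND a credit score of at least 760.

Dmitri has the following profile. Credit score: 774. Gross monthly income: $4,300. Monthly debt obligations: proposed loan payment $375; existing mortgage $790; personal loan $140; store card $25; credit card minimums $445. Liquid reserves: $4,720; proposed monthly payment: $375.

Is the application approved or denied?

Approved

Credit score 774 ≥ 680 (meets base)
Total debts = (375 + 790 + 140 + 25 + 445) = 1,775. DTI: 1,775 ÷ 4,300 = 41.3%, over the 40% base limit.
Reserves = 4,720/375 = 12.6 months ≥ 3
41.3% falls in the override range (40%–45%), so the compensating-factor test applies.
Override check — reserves: 12.6 mo (ok); score: 774 (ok).
Both compensating conditions met → exception applies.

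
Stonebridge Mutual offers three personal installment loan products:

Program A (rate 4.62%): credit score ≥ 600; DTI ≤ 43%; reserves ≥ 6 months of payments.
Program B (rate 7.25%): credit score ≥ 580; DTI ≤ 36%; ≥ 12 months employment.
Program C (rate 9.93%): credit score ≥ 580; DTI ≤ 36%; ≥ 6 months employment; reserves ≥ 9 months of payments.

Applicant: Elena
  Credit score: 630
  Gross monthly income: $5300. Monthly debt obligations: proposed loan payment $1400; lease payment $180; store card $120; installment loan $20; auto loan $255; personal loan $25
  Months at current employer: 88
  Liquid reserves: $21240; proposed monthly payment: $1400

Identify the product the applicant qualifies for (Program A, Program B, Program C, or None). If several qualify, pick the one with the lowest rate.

Total debts = (1,400 + 180 + 120 + 20 + 255 + 25) = 2,000; DTI = 2,000/5,300 = 37.7%.
Reserves = 21,240/1,400 = 15.2 months.
Program A: score 630 ≥ 600; DTI 37.7% ≤ 43%; reserves 15.2 ≥ 6 mo → qualifies.
Program B: score 630 ≥ 580; DTI 37.7% > 36%; employment 88 ≥ 12 mo → does not qualify.
Program C: score 630 ≥ 580; DTI 37.7% > 36%; employment 88 ≥ 6 mo; reserves 15.2 ≥ 9 mo → does not qualify.

Program A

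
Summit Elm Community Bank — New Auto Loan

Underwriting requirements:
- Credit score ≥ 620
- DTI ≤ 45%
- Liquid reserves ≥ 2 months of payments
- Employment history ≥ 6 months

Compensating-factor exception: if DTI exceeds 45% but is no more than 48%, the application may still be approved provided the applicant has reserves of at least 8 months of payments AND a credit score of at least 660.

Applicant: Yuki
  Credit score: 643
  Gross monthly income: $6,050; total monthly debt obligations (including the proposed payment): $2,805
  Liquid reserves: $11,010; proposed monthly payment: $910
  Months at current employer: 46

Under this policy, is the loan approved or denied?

Denied

Credit score 643 ≥ 620 (meets base)
DTI = 2,805/6,050 = 46.4% > 45% — standard DTI limit exceeded.
Reserves: 11,010 ÷ 910 = 12.1 months (meets 2-month minimum)
Employment 46 ≥ 6 months
46.4% falls in the override range (45%–48%), so the compensating-factor test applies.
Override check — reserves: 12.1 mo (ok); score: 643 (below 660).
Compensating-factor requirement not fully met.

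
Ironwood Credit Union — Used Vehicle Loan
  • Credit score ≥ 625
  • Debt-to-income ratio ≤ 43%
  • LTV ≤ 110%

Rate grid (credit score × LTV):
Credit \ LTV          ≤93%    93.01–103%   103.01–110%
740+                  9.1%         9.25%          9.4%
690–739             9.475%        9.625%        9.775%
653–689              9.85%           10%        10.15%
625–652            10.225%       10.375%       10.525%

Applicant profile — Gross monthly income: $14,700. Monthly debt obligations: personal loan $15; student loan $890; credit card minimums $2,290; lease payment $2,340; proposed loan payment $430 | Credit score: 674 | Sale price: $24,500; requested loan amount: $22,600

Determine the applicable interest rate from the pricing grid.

Credit score 674 ≥ 625; Total monthly debts = (15 + 890 + 2,290 + 2,340 + 430) = 5,965. DTI = 5,965/14,700 = 40.6% ≤ 43%
LTV = 22,600/24,500 = 92.2% ≤ 110%
Score 674 is in the 653–689 band; LTV 92.2% is in the ≤93% band → 9.85%.

9.85%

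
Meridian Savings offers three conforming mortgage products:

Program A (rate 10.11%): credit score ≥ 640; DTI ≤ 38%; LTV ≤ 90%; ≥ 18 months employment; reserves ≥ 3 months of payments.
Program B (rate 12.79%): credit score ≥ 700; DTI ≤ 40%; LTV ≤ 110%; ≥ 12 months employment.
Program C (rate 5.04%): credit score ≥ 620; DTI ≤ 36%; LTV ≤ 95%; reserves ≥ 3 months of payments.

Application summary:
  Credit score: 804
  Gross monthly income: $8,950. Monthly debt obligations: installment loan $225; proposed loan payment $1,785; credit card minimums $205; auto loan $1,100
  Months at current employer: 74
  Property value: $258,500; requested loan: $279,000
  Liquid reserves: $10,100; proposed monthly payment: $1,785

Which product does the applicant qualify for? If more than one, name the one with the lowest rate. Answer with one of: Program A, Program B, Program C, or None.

Program B

Total debts = (225 + 1,785 + 205 + 1,100) = 3,315; DTI = 3,315/8,950 = 37%.
LTV = 279,000/258,500 = 107.9%.
Reserves = 10,100/1,785 = 5.7 months.
Program A: score 804 ≥ 640; DTI 37% ≤ 38%; LTV 107.9% > 90%; employment 74 ≥ 18 mo; reserves 5.7 ≥ 3 mo → does not qualify.
Program B: score 804 ≥ 700; DTI 37% ≤ 40%; LTV 107.9% ≤ 110%; employment 74 ≥ 12 mo → qualifies.
Program C: score 804 ≥ 620; DTI 37% > 36%; LTV 107.9% > 95%; reserves 5.7 ≥ 3 mo → does not qualify.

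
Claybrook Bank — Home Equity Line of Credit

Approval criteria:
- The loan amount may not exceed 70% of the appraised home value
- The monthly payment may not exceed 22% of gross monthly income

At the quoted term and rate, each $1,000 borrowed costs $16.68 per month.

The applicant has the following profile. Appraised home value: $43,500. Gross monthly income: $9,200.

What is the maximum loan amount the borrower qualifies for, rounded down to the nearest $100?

$30,400

Payment cap: 22% × $9,200 = $2,024/month.
At $16.68 per $1,000, that supports 2,024/16.68 × 1,000 ≈ $121,342 → $121,300.
LTV cap: 70% × $43,500 = $30,450 → $30,400.
Binding constraint: loan-to-value.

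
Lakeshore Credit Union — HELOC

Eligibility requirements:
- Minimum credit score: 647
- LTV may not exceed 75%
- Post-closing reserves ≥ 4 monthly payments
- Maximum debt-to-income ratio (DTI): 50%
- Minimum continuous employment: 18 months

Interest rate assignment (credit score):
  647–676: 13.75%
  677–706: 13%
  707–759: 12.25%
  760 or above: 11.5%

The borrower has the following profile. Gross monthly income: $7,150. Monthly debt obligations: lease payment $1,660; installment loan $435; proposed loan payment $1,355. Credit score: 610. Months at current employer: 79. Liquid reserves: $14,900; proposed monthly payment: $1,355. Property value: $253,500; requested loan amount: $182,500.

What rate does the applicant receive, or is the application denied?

Credit score 610 < 647 (below minimum)
Total monthly debts = (1,660 + 435 + 1,355) = 3,450. DTI: 3,450 ÷ 7,150 = 48.3%, within the 50% cap
Liquid reserves cover 14,900/1,355 = 11.0 months — ≥ 4 required
Employment 79 ≥ 18 months
LTV = 182,500/253,500 = 72% ≤ 75%
Not all requirements met → denied.

Denied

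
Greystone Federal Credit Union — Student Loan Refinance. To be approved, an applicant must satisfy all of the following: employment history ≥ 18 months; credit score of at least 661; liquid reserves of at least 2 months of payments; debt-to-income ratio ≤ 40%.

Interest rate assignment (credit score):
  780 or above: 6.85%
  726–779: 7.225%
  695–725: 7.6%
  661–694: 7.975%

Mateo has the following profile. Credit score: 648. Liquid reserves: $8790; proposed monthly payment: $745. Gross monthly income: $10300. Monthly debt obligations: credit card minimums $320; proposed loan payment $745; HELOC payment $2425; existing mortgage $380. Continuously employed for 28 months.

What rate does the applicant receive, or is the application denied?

Credit score 648 < 661 (below minimum)
Reserves = 8,790/745 = 11.8 months ≥ 2
Employment 28 ≥ 18 months
Total monthly debts = (320 + 745 + 2,425 + 380) = 3,870. DTI: 3,870 ÷ 10,300 = 37.6%, within the 40% cap
Not all requirements met → denied.

Denied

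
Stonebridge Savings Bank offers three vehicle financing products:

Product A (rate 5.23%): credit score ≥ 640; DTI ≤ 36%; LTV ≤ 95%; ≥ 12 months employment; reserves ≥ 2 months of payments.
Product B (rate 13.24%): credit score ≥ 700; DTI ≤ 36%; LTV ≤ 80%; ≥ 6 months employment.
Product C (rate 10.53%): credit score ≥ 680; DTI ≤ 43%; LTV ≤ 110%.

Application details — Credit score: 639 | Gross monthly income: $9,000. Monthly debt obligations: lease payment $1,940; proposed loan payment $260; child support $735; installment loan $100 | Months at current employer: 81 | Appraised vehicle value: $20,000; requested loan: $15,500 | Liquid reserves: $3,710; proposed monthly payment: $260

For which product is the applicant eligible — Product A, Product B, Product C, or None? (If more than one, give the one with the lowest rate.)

Total debts = (1,940 + 260 + 735 + 100) = 3,035; DTI = 3,035/9,000 = 33.7%.
LTV = 15,500/20,000 = 77.5%.
Reserves = 3,710/260 = 14.3 months.
Product A: score 639 < 640; DTI 33.7% ≤ 36%; LTV 77.5% ≤ 95%; employment 81 ≥ 12 mo; reserves 14.3 ≥ 2 mo → does not qualify.
Product B: score 639 < 700; DTI 33.7% ≤ 36%; LTV 77.5% ≤ 80%; employment 81 ≥ 6 mo → does not qualify.
Product C: score 639 < 680; DTI 33.7% ≤ 43%; LTV 77.5% ≤ 110% → does not qualify.

None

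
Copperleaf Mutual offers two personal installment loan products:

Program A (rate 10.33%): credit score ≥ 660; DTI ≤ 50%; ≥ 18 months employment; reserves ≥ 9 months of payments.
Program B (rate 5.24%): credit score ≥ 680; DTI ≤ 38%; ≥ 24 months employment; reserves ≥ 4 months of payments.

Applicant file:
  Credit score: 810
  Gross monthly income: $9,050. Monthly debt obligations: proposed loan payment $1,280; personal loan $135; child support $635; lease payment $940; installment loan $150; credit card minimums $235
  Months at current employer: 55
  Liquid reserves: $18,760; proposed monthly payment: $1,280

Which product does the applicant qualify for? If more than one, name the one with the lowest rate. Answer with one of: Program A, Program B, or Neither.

Program B

Total debts = (1,280 + 135 + 635 + 940 + 150 + 235) = 3,375; DTI = 3,375/9,050 = 37.3%.
Reserves = 18,760/1,280 = 14.7 months.
Program A: score 810 ≥ 660; DTI 37.3% ≤ 50%; employment 55 ≥ 18 mo; reserves 14.7 ≥ 9 mo → qualifies.
Program B: score 810 ≥ 680; DTI 37.3% ≤ 38%; employment 55 ≥ 24 mo; reserves 14.7 ≥ 4 mo → qualifies.
Qualifying: Program A, Program B. Lowest rate is 5.24% → Program B.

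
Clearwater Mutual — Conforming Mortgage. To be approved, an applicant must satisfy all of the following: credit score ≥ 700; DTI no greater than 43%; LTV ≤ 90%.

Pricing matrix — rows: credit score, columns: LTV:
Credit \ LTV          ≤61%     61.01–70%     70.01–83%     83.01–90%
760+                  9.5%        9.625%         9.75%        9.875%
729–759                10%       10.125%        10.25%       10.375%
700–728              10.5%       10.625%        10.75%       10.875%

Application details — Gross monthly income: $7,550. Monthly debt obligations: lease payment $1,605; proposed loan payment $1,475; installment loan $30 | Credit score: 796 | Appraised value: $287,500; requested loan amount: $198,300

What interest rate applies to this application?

Credit score 796 ≥ 700; Total monthly debts = (1,605 + 1,475 + 30) = 3,110. Debt-to-income = 3,110/7,550 = 41.2% — meets 43% limit
LTV = 198,300/287,500 = 69% ≤ 90%
Credit 796 → row 760+; LTV 69% → column 61.01–70%. Grid cell → 9.625%.

9.625%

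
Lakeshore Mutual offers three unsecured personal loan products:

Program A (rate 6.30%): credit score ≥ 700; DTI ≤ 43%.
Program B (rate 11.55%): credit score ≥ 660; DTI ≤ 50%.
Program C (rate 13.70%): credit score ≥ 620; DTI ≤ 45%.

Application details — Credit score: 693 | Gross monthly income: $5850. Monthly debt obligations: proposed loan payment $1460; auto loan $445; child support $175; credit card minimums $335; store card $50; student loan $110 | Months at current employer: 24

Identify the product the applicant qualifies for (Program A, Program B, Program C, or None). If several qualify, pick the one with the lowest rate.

Total debts = (1,460 + 445 + 175 + 335 + 50 + 110) = 2,575; DTI = 2,575/5,850 = 44%.
Program A: score 693 < 700; DTI 44% > 43% → does not qualify.
Program B: score 693 ≥ 660; DTI 44% ≤ 50% → qualifies.
Program C: score 693 ≥ 620; DTI 44% ≤ 45% → qualifies.
Qualifying: Program B, Program C. Lowest rate is 11.55% → Program B.

Program B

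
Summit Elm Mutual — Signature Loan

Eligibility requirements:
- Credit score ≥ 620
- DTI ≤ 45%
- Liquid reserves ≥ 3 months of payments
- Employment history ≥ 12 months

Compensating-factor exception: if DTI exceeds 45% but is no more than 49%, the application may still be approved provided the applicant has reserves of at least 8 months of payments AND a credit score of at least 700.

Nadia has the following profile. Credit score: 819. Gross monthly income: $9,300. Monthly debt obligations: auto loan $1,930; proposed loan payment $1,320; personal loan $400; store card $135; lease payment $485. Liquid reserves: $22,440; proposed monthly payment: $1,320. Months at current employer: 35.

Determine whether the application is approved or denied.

Credit score 819 ≥ 620 (meets base)
Total debts = (1,930 + 1,320 + 400 + 135 + 485) = 4,270. DTI: 4,270 ÷ 9,300 = 45.9%, over the 45% base limit.
Reserves = 22,440/1,320 = 17.0 months ≥ 3
Employment 35 ≥ 12 months
DTI 45.9% is within the 45%–49% exception band; checking compensating factors.
Reserves 17.0 ≥ 8 months; credit score 819 ≥ 700.
Both override conditions satisfied; DTI exception granted.

Approved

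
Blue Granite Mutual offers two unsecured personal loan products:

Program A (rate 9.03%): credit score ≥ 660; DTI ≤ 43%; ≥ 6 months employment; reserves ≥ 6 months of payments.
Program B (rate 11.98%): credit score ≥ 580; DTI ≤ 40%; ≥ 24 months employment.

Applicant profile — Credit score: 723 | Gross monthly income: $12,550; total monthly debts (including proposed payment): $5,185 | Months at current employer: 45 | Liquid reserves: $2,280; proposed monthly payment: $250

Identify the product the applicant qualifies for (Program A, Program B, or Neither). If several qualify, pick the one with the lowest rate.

Program A

DTI = 5,185/12,550 = 41.3%.
Reserves = 2,280/250 = 9.1 months.
Program A: score 723 ≥ 660; DTI 41.3% ≤ 43%; employment 45 ≥ 6 mo; reserves 9.1 ≥ 6 mo → qualifies.
Program B: score 723 ≥ 580; DTI 41.3% > 40%; employment 45 ≥ 24 mo → does not qualify.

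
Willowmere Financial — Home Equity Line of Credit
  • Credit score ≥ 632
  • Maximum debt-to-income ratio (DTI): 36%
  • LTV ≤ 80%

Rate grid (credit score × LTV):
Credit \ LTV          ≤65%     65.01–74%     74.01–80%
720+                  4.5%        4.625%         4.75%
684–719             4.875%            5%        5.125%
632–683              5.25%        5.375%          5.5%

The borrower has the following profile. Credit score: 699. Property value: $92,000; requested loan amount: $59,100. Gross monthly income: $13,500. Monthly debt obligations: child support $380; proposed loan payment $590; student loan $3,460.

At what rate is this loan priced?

4.875%

Credit score 699 ≥ 632; Total monthly debts = (380 + 590 + 3,460) = 4,430. DTI = 4,430/13,500 = 32.8% ≤ 36%
LTV: 59,100 ÷ 92,000 = 64.2%, within 80% cap
Score 699 is in the 684–719 band; LTV 64.2% is in the ≤65% band → 4.875%.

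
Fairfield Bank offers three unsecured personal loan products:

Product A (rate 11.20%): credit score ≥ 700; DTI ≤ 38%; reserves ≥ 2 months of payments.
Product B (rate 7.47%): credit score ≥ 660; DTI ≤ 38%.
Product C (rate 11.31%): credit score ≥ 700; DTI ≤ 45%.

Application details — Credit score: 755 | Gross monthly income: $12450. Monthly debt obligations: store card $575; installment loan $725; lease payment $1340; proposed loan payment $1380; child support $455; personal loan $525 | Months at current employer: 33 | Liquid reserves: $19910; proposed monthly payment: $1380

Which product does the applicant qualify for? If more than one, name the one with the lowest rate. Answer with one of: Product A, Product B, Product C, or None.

Total debts = (575 + 725 + 1,340 + 1,380 + 455 + 525) = 5,000; DTI = 5,000/12,450 = 40.2%.
Reserves = 19,910/1,380 = 14.4 months.
Product A: score 755 ≥ 700; DTI 40.2% > 38%; reserves 14.4 ≥ 2 mo → does not qualify.
Product B: score 755 ≥ 660; DTI 40.2% > 38% → does not qualify.
Product C: score 755 ≥ 700; DTI 40.2% ≤ 45% → qualifies.

Product C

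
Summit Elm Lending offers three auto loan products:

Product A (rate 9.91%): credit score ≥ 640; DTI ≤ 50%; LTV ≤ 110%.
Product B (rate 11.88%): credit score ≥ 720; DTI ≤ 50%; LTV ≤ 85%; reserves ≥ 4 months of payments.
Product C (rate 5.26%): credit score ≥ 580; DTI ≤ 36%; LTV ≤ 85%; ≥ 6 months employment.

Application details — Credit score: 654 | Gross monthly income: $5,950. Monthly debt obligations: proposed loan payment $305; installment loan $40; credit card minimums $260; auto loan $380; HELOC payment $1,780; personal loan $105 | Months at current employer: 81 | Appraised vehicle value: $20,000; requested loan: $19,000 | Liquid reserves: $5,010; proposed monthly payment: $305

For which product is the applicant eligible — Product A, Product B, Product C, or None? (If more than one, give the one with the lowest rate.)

Total debts = (305 + 40 + 260 + 380 + 1,780 + 105) = 2,870; DTI = 2,870/5,950 = 48.2%.
LTV = 19,000/20,000 = 95%.
Reserves = 5,010/305 = 16.4 months.
Product A: score 654 ≥ 640; DTI 48.2% ≤ 50%; LTV 95% ≤ 110% → qualifies.
Product B: score 654 < 720; DTI 48.2% ≤ 50%; LTV 95% > 85%; reserves 16.4 ≥ 4 mo → does not qualify.
Product C: score 654 ≥ 580; DTI 48.2% > 36%; LTV 95% > 85%; employment 81 ≥ 6 mo → does not qualify.

Product A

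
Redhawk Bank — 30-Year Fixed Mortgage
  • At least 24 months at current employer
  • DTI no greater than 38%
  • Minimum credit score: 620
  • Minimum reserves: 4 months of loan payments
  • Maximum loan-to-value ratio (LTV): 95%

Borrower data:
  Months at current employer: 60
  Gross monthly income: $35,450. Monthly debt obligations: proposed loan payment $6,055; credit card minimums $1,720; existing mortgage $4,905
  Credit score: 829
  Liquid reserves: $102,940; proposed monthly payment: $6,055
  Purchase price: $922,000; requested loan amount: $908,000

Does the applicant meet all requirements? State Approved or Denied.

Employment 60 ≥ 24 months
Total monthly debts = (6,055 + 1,720 + 4,905) = 12,680. Debt-to-income = 12,680/35,450 = 35.8% — meets 38% limit
Credit score 829 ≥ 620 (meets)
Liquid reserves cover 102,940/6,055 = 17.0 months — ≥ 4 required
LTV = 908,000/922,000 = 98.5% > 95%
Fails on LTV.

Denied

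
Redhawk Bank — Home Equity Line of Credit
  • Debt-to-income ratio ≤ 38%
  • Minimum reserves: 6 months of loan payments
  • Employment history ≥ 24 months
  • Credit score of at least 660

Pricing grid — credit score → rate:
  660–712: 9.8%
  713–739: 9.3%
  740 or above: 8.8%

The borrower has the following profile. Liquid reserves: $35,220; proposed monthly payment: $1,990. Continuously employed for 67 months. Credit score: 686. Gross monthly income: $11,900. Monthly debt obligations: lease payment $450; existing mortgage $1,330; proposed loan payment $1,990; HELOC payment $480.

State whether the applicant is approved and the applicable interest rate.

Credit score 686 ≥ 660 (meets minimum)
Liquid reserves cover 35,220/1,990 = 17.7 months — ≥ 6 required
Employment 67 ≥ 24 months
Total monthly debts = (450 + 1,330 + 1,990 + 480) = 4,250. DTI = 4,250/11,900 = 35.7% ≤ 38%
All requirements met. Score 686 falls in the 660–712 tier → 9.8%.

Approved at 9.8%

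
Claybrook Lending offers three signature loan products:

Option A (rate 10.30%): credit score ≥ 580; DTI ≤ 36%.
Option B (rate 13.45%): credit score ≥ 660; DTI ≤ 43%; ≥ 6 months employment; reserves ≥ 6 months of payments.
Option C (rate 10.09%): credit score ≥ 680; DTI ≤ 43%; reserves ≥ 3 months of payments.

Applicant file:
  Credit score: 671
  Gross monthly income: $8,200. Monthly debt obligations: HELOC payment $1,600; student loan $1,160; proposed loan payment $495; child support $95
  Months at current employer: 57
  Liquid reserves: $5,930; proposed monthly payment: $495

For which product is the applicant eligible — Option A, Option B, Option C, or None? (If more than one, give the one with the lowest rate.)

Total debts = (1,600 + 1,160 + 495 + 95) = 3,350; DTI = 3,350/8,200 = 40.9%.
Reserves = 5,930/495 = 12.0 months.
Option A: score 671 ≥ 580; DTI 40.9% > 36% → does not qualify.
Option B: score 671 ≥ 660; DTI 40.9% ≤ 43%; employment 57 ≥ 6 mo; reserves 12.0 ≥ 6 mo → qualifies.
Option C: score 671 < 680; DTI 40.9% ≤ 43%; reserves 12.0 ≥ 3 mo → does not qualify.

Option B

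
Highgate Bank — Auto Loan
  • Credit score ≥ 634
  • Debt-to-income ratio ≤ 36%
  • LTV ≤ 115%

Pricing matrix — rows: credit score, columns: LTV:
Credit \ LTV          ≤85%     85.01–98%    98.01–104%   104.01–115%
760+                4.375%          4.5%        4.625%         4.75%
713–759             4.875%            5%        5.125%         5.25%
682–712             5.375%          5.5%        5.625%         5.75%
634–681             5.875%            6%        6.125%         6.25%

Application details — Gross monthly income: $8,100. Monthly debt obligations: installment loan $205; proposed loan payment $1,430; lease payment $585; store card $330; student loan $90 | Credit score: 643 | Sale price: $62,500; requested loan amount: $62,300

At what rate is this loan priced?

Credit score 643 ≥ 634; Total monthly debts = (205 + 1,430 + 585 + 330 + 90) = 2,640. Debt-to-income = 2,640/8,100 = 32.6% — meets 36% limit
Loan-to-value = 62,300/62,500 = 99.7% — pass (115% max)
Credit 643 → row 634–681; LTV 99.7% → column 98.01–104%. Grid cell → 6.125%.

6.125%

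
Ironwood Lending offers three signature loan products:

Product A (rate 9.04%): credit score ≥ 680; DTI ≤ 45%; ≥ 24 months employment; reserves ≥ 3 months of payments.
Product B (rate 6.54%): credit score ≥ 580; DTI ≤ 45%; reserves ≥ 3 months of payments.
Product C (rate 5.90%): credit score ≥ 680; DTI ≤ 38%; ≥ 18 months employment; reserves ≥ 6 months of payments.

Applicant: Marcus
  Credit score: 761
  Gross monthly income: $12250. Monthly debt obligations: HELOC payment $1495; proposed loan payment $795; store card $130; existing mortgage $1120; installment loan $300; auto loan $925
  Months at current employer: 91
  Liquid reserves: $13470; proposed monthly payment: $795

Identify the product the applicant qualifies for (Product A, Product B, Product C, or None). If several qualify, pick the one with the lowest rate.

Total debts = (1,495 + 795 + 130 + 1,120 + 300 + 925) = 4,765; DTI = 4,765/12,250 = 38.9%.
Reserves = 13,470/795 = 16.9 months.
Product A: score 761 ≥ 680; DTI 38.9% ≤ 45%; employment 91 ≥ 24 mo; reserves 16.9 ≥ 3 mo → qualifies.
Product B: score 761 ≥ 580; DTI 38.9% ≤ 45%; reserves 16.9 ≥ 3 mo → qualifies.
Product C: score 761 ≥ 680; DTI 38.9% > 38%; employment 91 ≥ 18 mo; reserves 16.9 ≥ 6 mo → does not qualify.
Qualifying: Product A, Product B. Lowest rate is 6.54% → Product B.

Product B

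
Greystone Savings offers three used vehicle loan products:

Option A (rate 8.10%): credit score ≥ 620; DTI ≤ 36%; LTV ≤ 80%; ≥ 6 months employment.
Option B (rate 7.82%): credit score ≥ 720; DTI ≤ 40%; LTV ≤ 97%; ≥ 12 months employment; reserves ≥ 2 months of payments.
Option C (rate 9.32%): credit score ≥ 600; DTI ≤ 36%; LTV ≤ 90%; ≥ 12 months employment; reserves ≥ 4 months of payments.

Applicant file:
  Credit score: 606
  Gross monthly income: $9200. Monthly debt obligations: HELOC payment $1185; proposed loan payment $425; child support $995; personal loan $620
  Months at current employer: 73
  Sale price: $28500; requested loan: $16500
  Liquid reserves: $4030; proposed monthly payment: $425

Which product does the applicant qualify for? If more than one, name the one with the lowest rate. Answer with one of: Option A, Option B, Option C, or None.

Option C

Total debts = (1,185 + 425 + 995 + 620) = 3,225; DTI = 3,225/9,200 = 35.1%.
LTV = 16,500/28,500 = 57.9%.
Reserves = 4,030/425 = 9.5 months.
Option A: score 606 < 620; DTI 35.1% ≤ 36%; LTV 57.9% ≤ 80%; employment 73 ≥ 6 mo → does not qualify.
Option B: score 606 < 720; DTI 35.1% ≤ 40%; LTV 57.9% ≤ 97%; employment 73 ≥ 12 mo; reserves 9.5 ≥ 2 mo → does not qualify.
Option C: score 606 ≥ 600; DTI 35.1% ≤ 36%; LTV 57.9% ≤ 90%; employment 73 ≥ 12 mo; reserves 9.5 ≥ 4 mo → qualifies.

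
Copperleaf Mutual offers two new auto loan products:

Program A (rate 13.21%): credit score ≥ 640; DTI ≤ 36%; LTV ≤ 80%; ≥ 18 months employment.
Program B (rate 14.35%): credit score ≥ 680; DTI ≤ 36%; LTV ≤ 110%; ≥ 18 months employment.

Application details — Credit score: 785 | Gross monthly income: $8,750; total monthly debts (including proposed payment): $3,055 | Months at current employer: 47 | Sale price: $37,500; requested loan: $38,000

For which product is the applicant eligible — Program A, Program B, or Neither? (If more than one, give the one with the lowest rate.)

DTI = 3,055/8,750 = 34.9%.
LTV = 38,000/37,500 = 101.3%.
Program A: score 785 ≥ 640; DTI 34.9% ≤ 36%; LTV 101.3% > 80%; employment 47 ≥ 18 mo → does not qualify.
Program B: score 785 ≥ 680; DTI 34.9% ≤ 36%; LTV 101.3% ≤ 110%; employment 47 ≥ 18 mo → qualifies.

Program B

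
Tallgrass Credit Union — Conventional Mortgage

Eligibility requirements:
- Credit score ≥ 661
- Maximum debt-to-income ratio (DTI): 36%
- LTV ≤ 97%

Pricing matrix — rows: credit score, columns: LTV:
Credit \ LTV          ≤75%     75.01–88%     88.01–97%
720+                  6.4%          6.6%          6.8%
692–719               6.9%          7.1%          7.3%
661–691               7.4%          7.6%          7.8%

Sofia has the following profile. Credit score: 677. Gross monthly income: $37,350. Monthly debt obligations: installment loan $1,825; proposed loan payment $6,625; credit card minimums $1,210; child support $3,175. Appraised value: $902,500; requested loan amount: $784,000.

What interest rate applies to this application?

Credit score 677 ≥ 661; Total monthly debts = (1,825 + 6,625 + 1,210 + 3,175) = 12,835. Debt-to-income = 12,835/37,350 = 34.4% — meets 36% limit
LTV: 784,000 ÷ 902,500 = 86.9%, within 97% cap
Credit 677 → row 661–691; LTV 86.9% → column 75.01–88%. Grid cell → 7.6%.

7.6%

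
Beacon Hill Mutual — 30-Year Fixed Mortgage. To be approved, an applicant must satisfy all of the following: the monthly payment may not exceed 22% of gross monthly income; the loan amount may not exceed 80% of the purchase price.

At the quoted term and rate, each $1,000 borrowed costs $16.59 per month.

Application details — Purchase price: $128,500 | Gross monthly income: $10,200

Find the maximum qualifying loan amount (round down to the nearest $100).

$102,800

Payment cap: 22% × $10,200 = $2,244/month.
At $16.59 per $1,000, that supports 2,244/16.59 × 1,000 ≈ $135,262 → $135,200.
LTV cap: 80% × $128,500 = $102,800 → $102,800.
Binding constraint: loan-to-value.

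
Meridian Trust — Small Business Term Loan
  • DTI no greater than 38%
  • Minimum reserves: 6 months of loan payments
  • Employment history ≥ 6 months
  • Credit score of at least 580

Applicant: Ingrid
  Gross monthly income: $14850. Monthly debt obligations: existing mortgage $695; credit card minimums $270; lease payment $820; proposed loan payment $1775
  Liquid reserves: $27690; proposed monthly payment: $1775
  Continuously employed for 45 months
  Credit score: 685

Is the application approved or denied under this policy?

Total monthly debts = (695 + 270 + 820 + 1,775) = 3,560. DTI = 3,560/14,850 = 24% ≤ 38%
Reserves = 27,690/1,775 = 15.6 months ≥ 6
Employment 45 ≥ 6 months
Credit score 685 ≥ 580 (meets)
All criteria satisfied.

Approved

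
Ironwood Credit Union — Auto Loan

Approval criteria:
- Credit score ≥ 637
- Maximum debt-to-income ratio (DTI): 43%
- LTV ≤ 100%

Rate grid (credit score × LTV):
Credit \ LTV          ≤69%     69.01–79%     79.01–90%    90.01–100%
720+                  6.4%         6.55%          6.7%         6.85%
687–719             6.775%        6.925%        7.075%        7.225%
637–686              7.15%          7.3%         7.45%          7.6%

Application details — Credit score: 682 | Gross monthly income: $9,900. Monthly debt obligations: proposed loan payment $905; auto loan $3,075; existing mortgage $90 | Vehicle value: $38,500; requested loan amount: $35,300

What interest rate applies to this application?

7.6%

Credit score 682 ≥ 637; Total monthly debts = (905 + 3,075 + 90) = 4,070. Debt-to-income = 4,070/9,900 = 41.1% — meets 43% limit
LTV = 35,300/38,500 = 91.7% ≤ 100%
Row: 682 falls in 637–686. Column: 91.7% falls in 90.01–100%. Rate = 7.6%.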